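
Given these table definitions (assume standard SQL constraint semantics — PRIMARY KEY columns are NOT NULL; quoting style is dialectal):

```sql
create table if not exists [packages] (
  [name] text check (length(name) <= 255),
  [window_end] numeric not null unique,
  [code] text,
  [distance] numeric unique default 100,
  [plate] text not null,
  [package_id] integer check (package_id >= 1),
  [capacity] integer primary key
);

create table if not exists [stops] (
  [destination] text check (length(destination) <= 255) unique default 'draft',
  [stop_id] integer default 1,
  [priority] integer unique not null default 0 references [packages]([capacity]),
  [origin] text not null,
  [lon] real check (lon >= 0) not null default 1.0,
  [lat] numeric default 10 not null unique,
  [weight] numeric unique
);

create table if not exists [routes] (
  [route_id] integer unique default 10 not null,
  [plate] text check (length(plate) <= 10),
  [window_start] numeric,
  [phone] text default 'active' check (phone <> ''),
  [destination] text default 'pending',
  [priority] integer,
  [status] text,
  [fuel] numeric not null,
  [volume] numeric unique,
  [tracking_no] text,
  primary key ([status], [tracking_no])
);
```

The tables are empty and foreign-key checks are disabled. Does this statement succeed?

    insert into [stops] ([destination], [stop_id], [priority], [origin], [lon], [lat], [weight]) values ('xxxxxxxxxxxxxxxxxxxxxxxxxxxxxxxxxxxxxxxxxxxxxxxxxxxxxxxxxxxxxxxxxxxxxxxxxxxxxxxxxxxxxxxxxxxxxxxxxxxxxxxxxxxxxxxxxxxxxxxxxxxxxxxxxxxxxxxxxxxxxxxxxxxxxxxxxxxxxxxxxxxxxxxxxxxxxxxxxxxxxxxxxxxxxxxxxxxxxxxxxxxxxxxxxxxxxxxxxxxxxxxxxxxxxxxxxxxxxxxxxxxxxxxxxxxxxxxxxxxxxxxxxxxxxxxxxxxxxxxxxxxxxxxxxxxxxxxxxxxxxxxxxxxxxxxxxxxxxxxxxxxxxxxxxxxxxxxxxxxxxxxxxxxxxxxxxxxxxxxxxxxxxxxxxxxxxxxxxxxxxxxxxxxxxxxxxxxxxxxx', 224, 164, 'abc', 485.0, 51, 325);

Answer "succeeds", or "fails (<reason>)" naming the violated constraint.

The value 'xxxxxxxxxxxxxxxxxxxxxxxxxxxxxxxxxxxxxxxxxxxxxxxxxxxxxxxxxxxxxxxxxxxxxxxxxxxxxxxxxxxxxxxxxxxxxxxxxxxxxxxxxxxxxxxxxxxxxxxxxxxxxxxxxxxxxxxxxxxxxxxxxxxxxxxxxxxxxxxxxxxxxxxxxxxxxxxxxxxxxxxxxxxxxxxxxxxxxxxxxxxxxxxxxxxxxxxxxxxxxxxxxxxxxxxxxxxxxxxxxxxxxxxxxxxxxxxxxxxxxxxxxxxxxxxxxxxxxxxxxxxxxxxxxxxxxxxxxxxxxxxxxxxxxxxxxxxxxxxxxxxxxxxxxxxxxxxxxxxxxxxxxxxxxxxxxxxxxxxxxxxxxxxxxxxxxxxxxxxxxxxxxxxxxxxxxxxxxxxx' for destination violates CHECK (length(destination) <= 255).

fails (CHECK on destination)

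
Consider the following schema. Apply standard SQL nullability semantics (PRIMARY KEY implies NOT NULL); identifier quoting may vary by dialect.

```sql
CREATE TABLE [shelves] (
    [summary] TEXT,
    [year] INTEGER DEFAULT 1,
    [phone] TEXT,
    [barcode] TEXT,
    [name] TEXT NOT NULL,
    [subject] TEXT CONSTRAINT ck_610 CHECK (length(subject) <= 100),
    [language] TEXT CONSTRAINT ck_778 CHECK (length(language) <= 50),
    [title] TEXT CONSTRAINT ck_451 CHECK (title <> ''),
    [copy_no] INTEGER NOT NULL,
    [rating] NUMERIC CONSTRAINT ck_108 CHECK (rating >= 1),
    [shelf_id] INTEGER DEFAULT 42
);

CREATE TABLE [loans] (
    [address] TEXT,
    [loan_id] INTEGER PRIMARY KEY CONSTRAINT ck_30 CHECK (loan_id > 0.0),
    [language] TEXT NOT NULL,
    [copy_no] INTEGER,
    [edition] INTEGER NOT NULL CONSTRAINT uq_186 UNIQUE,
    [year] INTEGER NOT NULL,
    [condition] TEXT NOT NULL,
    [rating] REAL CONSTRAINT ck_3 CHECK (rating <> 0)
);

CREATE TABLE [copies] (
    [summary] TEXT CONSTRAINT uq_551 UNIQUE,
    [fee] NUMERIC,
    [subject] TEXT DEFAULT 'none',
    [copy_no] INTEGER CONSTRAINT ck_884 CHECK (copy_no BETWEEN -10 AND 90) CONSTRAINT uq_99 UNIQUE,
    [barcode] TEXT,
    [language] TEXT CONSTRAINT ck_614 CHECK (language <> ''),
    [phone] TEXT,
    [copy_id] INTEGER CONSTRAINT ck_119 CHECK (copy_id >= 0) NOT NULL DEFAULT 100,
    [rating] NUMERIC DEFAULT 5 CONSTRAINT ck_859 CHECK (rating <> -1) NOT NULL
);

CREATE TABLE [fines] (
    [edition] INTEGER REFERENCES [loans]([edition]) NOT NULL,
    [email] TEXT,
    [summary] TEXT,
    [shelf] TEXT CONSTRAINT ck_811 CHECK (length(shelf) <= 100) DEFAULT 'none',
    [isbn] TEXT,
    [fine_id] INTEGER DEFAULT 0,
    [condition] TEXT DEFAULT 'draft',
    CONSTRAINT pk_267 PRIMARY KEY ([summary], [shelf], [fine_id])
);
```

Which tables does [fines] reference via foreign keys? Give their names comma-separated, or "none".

- edition REFERENCES loans(edition).

loans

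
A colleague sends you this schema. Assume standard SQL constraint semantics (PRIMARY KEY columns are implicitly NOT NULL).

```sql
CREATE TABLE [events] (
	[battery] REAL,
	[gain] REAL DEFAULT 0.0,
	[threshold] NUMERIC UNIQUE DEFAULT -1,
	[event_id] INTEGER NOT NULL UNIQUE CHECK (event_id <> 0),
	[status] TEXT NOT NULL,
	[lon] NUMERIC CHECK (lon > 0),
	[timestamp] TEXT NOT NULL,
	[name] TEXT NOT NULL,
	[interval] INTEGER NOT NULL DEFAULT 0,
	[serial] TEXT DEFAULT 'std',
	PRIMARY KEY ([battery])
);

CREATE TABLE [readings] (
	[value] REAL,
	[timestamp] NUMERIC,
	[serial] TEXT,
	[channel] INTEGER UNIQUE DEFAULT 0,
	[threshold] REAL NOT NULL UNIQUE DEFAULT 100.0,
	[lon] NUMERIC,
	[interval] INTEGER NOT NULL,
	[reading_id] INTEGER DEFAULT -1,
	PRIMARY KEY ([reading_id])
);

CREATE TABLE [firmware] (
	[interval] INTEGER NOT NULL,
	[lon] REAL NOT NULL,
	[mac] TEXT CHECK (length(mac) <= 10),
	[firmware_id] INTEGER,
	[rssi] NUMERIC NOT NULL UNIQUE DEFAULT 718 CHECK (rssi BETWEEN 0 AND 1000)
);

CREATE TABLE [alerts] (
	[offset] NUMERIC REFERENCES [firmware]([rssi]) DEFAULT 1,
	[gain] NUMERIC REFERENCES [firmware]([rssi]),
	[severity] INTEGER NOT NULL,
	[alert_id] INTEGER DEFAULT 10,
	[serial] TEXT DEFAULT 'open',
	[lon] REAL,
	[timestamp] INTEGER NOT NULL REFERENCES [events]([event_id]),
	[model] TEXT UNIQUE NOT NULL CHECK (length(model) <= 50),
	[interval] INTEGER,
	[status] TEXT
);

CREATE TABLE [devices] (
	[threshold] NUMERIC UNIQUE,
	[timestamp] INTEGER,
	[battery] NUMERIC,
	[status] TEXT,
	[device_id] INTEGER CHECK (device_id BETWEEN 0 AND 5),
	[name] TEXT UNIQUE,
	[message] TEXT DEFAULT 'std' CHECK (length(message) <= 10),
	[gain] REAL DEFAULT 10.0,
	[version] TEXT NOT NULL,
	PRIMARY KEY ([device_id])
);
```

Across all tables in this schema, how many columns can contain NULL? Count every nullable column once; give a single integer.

events: 4 nullable (gain, threshold, lon, serial — PK (battery) and explicit NOT NULL columns excluded).
readings: 5 nullable (value, timestamp, serial, channel, lon — PK (reading_id) and explicit NOT NULL columns excluded).
firmware: 2 nullable (mac, firmware_id — PK none and explicit NOT NULL columns excluded).
alerts: 7 nullable (offset, gain, alert_id, serial, lon, interval, status — PK none and explicit NOT NULL columns excluded).
devices: 7 nullable (threshold, timestamp, battery, status, name, message, gain — PK (device_id) and explicit NOT NULL columns excluded).
Total: 4 + 5 + 2 + 7 + 7 = 25.

25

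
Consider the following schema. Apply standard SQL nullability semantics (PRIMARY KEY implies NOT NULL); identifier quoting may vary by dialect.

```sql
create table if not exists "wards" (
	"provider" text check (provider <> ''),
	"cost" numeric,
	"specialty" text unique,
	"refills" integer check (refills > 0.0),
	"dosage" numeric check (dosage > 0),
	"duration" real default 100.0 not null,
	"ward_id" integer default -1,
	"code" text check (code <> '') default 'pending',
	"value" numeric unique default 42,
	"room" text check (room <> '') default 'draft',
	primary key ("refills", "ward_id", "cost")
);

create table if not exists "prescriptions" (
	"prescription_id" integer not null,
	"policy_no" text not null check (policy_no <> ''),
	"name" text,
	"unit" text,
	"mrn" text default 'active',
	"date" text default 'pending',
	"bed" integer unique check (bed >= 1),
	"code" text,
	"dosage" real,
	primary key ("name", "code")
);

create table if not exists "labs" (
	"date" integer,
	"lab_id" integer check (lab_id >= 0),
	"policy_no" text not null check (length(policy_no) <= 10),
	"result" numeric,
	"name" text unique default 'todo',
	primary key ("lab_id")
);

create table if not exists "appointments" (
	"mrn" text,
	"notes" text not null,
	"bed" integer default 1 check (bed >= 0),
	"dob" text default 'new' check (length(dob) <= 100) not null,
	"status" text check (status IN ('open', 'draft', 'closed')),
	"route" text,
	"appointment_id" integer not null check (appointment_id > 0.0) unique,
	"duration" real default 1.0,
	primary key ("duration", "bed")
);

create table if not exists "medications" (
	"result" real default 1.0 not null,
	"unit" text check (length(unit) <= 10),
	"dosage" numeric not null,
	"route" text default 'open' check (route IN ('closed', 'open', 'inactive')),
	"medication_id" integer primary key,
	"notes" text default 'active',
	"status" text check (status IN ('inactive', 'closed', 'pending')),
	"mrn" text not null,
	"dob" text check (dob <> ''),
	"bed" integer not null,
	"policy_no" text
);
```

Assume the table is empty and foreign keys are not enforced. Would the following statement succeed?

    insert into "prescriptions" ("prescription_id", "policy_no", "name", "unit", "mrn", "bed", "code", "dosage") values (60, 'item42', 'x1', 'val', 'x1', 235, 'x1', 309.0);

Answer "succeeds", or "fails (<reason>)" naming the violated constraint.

NOT NULL columns: code is supplied; name is supplied; policy_no is supplied; prescription_id is supplied.
CHECK constraints: 'item42' satisfies (policy_no <> ''); 235 satisfies (bed >= 1).
No constraint is violated.

succeeds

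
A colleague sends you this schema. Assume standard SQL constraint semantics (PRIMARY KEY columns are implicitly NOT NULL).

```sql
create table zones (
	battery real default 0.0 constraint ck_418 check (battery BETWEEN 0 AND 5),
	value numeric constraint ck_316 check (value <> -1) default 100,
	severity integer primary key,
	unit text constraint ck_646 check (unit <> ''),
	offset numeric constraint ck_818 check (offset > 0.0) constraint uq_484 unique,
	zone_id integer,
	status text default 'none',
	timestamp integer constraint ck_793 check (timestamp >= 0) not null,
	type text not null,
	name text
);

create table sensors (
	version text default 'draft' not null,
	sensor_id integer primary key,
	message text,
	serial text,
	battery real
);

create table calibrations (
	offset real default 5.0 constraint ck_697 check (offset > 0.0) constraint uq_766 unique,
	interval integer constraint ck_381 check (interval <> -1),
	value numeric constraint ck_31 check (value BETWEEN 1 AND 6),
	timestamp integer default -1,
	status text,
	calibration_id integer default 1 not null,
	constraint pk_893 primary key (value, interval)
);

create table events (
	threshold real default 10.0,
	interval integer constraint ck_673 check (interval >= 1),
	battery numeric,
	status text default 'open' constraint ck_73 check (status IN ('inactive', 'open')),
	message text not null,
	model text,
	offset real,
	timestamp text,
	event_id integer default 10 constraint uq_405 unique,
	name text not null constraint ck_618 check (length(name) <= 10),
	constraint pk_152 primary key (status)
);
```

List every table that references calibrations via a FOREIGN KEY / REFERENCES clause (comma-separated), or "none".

none

No REFERENCES clause anywhere in the schema names calibrations.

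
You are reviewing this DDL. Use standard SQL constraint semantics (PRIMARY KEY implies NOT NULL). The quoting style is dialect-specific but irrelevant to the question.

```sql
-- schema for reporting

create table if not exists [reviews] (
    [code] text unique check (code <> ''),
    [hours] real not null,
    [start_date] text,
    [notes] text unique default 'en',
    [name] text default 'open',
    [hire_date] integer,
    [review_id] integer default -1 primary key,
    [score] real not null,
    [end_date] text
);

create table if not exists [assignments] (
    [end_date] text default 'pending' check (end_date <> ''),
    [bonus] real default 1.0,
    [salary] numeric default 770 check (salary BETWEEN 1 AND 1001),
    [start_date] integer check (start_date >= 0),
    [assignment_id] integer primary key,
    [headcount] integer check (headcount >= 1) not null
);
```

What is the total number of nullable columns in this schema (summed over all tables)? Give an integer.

reviews: 6 nullable (code, start_date, notes, name, hire_date, end_date — PK (review_id) and explicit NOT NULL columns excluded).
assignments: 4 nullable (end_date, bonus, salary, start_date — PK (assignment_id) and explicit NOT NULL columns excluded).
Total: 6 + 4 = 10.

10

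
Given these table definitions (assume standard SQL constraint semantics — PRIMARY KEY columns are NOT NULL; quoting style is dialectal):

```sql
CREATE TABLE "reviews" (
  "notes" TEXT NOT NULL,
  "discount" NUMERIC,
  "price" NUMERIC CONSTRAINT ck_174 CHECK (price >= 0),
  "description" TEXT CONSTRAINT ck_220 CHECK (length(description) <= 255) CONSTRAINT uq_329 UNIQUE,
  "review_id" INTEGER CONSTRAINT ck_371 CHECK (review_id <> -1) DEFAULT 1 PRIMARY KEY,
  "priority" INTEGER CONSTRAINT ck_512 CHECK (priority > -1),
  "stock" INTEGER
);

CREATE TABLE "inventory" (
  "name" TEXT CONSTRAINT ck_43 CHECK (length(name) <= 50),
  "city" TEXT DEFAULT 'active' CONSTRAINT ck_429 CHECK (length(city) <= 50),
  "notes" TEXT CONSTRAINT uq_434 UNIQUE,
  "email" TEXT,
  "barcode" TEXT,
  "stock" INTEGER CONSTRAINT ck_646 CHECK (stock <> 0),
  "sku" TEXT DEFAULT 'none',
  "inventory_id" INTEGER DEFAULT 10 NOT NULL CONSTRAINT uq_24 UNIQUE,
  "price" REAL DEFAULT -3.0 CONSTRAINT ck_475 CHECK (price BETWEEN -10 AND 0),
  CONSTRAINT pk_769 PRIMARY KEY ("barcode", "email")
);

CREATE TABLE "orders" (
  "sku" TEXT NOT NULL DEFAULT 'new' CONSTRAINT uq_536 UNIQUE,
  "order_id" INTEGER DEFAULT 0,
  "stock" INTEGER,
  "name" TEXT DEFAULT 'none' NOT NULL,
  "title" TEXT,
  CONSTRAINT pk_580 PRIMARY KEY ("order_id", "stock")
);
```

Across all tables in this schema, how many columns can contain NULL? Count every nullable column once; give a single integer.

12

reviews: 5 nullable (discount, price, description, priority, stock — PK (review_id) and explicit NOT NULL columns excluded).
inventory: 6 nullable (name, city, notes, stock, sku, price — PK (barcode, email) and explicit NOT NULL columns excluded).
orders: 1 nullable (title — PK (order_id, stock) and explicit NOT NULL columns excluded).
Total: 5 + 6 + 1 = 12.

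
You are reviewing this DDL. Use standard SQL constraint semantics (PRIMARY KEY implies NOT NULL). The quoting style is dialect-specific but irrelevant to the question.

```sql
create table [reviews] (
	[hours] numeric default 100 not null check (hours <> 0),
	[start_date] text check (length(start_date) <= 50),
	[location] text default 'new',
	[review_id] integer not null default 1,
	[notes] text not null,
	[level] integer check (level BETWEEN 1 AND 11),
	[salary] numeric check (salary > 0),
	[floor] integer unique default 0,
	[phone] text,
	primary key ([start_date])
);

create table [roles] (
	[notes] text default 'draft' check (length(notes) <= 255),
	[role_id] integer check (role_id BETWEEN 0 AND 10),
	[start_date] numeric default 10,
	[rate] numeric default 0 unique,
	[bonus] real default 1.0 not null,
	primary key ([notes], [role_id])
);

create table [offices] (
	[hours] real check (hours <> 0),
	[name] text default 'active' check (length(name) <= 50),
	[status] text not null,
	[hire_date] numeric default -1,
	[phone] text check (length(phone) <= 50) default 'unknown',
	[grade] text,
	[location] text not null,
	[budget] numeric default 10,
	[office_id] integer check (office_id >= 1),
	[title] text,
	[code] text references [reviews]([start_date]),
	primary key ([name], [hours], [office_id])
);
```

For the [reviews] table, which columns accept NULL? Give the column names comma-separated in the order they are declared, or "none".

- hours: declared NOT NULL → not nullable.
- start_date: part of the PRIMARY KEY, which implies NOT NULL → not nullable.
- location: DEFAULT only fills an omitted column; an explicit NULL is still allowed → nullable.
- review_id: declared NOT NULL → not nullable.
- notes: declared NOT NULL → not nullable.
- level: CHECK does not forbid NULL (a CHECK constraint passes when its expression is NULL) → nullable.
- salary: CHECK does not forbid NULL (a CHECK constraint passes when its expression is NULL) → nullable.
- floor: UNIQUE does not imply NOT NULL → nullable.
- phone: no NOT NULL constraint applies → nullable.

location, level, salary, floor, phone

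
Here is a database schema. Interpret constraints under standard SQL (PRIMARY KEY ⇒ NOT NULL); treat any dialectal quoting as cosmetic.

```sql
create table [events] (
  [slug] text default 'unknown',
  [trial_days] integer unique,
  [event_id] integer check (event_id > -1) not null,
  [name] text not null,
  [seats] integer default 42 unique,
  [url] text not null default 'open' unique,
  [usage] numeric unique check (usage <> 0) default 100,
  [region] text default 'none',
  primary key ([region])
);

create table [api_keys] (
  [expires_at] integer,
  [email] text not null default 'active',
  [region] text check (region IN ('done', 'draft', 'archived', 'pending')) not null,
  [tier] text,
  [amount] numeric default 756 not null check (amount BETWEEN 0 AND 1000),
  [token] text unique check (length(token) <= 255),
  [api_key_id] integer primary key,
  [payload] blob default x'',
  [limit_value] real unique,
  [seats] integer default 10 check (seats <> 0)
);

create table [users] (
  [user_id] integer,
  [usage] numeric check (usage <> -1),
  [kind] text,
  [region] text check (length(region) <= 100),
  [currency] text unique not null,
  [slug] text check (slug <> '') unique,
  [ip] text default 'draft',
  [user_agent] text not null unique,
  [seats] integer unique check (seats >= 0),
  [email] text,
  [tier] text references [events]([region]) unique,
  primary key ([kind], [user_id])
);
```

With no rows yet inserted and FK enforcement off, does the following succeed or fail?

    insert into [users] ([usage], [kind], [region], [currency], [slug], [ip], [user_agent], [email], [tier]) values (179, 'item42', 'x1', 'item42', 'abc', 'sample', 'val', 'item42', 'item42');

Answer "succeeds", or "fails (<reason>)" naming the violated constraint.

user_id is omitted from the column list and has no DEFAULT, so it would receive NULL.
But user_id is part of the PRIMARY KEY (implied NOT NULL).

fails (NOT NULL on user_id)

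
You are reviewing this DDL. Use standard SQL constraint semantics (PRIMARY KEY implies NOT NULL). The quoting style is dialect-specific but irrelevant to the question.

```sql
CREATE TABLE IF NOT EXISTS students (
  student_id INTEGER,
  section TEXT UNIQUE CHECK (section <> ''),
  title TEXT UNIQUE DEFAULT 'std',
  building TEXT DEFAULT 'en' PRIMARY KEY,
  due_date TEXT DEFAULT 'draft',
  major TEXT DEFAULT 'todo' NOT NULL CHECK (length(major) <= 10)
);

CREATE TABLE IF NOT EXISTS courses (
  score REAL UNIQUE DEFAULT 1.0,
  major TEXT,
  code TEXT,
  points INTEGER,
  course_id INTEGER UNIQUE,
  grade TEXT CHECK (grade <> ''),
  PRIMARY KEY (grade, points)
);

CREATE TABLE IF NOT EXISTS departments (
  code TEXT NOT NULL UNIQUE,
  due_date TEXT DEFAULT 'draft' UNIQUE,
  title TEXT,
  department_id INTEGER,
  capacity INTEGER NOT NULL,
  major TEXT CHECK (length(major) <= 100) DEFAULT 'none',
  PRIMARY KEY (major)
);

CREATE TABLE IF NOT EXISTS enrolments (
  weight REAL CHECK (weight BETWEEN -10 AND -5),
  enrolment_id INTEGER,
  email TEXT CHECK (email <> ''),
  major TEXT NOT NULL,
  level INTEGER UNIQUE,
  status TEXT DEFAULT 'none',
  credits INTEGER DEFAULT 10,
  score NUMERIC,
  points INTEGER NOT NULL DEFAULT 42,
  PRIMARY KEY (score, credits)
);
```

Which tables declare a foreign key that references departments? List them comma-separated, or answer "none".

none

No REFERENCES clause anywhere in the schema names departments.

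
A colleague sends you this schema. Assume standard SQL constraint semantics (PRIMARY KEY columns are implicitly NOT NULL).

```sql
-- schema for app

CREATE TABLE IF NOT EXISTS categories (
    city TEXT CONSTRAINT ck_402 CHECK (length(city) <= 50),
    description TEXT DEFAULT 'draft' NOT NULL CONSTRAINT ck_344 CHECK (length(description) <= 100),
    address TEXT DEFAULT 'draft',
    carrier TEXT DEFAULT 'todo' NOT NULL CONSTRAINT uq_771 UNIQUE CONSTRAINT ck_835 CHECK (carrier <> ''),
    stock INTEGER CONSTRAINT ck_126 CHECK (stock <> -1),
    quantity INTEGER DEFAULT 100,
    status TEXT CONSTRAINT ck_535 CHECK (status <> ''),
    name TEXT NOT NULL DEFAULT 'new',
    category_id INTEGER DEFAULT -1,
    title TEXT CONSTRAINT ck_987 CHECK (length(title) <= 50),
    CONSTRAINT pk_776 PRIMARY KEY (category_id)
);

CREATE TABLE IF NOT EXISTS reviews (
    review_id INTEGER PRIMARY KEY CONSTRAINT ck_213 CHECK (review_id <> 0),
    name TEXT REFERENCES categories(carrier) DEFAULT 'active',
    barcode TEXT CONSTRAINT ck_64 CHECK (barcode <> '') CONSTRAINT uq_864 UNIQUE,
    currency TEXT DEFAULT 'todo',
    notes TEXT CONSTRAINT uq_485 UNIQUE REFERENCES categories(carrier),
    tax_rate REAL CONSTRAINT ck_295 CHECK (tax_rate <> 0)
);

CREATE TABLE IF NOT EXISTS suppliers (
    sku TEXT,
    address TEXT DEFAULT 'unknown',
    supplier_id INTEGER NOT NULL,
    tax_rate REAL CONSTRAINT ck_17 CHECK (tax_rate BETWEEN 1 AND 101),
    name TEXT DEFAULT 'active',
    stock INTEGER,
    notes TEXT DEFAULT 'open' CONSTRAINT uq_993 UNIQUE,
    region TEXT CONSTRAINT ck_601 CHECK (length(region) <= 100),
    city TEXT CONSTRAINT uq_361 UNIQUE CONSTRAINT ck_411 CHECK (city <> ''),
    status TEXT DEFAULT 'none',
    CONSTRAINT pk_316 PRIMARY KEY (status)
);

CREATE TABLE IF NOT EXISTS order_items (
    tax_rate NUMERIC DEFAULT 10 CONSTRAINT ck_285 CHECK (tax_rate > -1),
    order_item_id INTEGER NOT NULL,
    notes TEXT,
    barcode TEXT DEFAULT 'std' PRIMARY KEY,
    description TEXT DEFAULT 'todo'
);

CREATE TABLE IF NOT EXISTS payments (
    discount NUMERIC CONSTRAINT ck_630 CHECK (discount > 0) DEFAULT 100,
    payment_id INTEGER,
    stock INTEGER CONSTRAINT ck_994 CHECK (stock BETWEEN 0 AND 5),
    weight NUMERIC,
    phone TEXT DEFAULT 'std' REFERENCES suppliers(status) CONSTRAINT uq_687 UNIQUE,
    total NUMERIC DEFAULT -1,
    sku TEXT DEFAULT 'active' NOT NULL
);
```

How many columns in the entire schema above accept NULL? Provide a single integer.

categories: 6 nullable (city, address, stock, quantity, status, title — PK (category_id) and explicit NOT NULL columns excluded).
reviews: 5 nullable (name, barcode, currency, notes, tax_rate — PK (review_id) and explicit NOT NULL columns excluded).
suppliers: 8 nullable (sku, address, tax_rate, name, stock, notes, region, city — PK (status) and explicit NOT NULL columns excluded).
order_items: 3 nullable (tax_rate, notes, description — PK (barcode) and explicit NOT NULL columns excluded).
payments: 6 nullable (discount, payment_id, stock, weight, phone, total — PK none and explicit NOT NULL columns excluded).
Total: 6 + 5 + 8 + 3 + 6 = 28.

28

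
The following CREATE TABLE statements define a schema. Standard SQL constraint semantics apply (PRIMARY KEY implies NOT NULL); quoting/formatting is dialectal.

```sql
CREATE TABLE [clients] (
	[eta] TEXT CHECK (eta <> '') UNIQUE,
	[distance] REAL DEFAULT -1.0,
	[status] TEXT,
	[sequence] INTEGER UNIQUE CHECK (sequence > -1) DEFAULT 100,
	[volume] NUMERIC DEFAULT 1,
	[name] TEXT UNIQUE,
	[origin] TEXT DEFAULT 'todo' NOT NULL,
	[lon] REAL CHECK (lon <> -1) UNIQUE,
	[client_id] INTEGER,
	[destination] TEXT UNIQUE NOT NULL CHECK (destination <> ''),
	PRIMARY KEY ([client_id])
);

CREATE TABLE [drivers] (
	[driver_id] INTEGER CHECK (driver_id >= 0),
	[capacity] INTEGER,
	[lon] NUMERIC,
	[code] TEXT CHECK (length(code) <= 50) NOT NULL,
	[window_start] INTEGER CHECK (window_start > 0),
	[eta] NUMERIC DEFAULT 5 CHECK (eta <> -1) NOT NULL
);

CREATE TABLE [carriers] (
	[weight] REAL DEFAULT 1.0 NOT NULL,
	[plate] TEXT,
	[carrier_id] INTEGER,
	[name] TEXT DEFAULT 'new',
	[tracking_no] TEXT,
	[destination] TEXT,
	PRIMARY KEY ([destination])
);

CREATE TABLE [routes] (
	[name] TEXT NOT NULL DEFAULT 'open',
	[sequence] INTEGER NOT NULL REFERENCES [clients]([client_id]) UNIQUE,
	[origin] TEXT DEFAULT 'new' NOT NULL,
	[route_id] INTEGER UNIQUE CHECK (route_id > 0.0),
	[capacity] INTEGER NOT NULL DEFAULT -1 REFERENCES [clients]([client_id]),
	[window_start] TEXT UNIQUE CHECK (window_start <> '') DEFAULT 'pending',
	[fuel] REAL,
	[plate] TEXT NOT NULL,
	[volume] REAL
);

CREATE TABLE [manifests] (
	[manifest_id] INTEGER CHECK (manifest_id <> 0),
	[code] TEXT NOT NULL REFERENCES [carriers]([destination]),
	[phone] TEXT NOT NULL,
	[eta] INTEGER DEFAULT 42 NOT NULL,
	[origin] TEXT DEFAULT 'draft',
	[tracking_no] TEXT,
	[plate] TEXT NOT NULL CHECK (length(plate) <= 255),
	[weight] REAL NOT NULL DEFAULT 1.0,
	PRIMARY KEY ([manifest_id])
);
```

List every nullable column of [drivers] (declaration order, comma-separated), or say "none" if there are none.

driver_id, capacity, lon, window_start

- driver_id: CHECK does not forbid NULL (a CHECK constraint passes when its expression is NULL) → nullable.
- capacity: no NOT NULL constraint applies → nullable.
- lon: no NOT NULL constraint applies → nullable.
- code: declared NOT NULL → not nullable.
- window_start: CHECK does not forbid NULL (a CHECK constraint passes when its expression is NULL) → nullable.
- eta: declared NOT NULL → not nullable.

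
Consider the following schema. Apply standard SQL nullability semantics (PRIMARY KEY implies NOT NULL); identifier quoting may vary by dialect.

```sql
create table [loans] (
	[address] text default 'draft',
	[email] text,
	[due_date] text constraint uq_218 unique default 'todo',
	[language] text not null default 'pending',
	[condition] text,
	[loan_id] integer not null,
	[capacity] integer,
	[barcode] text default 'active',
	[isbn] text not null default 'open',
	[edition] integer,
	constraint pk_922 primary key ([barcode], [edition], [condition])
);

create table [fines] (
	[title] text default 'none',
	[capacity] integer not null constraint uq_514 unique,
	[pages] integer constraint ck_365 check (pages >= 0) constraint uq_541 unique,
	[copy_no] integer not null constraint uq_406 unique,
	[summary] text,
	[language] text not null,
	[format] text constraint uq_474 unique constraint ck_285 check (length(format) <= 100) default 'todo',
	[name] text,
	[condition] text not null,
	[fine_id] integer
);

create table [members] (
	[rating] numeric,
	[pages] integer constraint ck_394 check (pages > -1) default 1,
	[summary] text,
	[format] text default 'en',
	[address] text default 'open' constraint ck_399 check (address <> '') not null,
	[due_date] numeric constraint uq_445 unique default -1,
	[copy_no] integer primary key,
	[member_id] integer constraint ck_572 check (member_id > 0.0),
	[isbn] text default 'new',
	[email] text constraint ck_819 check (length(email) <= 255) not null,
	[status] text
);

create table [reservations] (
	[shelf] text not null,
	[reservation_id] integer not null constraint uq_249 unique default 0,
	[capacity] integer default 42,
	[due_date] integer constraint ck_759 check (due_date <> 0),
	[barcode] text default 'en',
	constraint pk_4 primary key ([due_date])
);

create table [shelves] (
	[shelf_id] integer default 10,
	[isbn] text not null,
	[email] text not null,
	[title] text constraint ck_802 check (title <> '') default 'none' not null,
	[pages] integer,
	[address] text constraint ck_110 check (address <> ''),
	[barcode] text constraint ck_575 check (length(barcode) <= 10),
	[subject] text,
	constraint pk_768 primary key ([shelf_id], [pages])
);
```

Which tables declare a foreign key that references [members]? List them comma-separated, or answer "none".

none

No REFERENCES clause anywhere in the schema names members.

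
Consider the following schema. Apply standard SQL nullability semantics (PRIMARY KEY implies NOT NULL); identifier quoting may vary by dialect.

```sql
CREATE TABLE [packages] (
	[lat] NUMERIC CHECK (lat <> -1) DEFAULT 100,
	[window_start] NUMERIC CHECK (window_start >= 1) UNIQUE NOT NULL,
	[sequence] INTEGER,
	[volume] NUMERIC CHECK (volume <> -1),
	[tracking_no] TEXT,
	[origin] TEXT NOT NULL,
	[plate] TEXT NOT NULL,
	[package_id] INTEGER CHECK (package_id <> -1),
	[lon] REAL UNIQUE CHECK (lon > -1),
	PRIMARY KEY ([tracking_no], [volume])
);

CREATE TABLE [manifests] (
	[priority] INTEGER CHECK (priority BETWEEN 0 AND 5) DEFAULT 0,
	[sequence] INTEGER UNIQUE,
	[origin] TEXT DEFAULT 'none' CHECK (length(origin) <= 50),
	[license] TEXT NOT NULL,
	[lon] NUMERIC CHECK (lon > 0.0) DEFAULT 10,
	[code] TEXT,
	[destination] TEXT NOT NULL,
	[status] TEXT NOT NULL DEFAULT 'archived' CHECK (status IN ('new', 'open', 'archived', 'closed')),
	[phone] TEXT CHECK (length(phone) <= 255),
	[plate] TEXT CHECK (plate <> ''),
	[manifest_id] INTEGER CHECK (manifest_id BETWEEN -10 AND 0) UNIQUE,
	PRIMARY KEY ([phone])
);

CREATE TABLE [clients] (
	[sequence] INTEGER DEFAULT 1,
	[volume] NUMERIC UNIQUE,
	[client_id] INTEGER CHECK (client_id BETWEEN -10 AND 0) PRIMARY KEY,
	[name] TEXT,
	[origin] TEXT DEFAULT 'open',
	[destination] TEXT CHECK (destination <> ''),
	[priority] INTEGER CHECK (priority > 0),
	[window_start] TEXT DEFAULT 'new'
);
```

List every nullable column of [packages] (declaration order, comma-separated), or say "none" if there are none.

- lat: CHECK does not forbid NULL (a CHECK constraint passes when its expression is NULL) → nullable.
- window_start: declared NOT NULL → not nullable.
- sequence: no NOT NULL constraint applies → nullable.
- volume: part of the PRIMARY KEY, which implies NOT NULL → not nullable.
- tracking_no: part of the PRIMARY KEY, which implies NOT NULL → not nullable.
- origin: declared NOT NULL → not nullable.
- plate: declared NOT NULL → not nullable.
- package_id: CHECK does not forbid NULL (a CHECK constraint passes when its expression is NULL) → nullable.
- lon: CHECK does not forbid NULL (a CHECK constraint passes when its expression is NULL) → nullable.

lat, sequence, package_id, lon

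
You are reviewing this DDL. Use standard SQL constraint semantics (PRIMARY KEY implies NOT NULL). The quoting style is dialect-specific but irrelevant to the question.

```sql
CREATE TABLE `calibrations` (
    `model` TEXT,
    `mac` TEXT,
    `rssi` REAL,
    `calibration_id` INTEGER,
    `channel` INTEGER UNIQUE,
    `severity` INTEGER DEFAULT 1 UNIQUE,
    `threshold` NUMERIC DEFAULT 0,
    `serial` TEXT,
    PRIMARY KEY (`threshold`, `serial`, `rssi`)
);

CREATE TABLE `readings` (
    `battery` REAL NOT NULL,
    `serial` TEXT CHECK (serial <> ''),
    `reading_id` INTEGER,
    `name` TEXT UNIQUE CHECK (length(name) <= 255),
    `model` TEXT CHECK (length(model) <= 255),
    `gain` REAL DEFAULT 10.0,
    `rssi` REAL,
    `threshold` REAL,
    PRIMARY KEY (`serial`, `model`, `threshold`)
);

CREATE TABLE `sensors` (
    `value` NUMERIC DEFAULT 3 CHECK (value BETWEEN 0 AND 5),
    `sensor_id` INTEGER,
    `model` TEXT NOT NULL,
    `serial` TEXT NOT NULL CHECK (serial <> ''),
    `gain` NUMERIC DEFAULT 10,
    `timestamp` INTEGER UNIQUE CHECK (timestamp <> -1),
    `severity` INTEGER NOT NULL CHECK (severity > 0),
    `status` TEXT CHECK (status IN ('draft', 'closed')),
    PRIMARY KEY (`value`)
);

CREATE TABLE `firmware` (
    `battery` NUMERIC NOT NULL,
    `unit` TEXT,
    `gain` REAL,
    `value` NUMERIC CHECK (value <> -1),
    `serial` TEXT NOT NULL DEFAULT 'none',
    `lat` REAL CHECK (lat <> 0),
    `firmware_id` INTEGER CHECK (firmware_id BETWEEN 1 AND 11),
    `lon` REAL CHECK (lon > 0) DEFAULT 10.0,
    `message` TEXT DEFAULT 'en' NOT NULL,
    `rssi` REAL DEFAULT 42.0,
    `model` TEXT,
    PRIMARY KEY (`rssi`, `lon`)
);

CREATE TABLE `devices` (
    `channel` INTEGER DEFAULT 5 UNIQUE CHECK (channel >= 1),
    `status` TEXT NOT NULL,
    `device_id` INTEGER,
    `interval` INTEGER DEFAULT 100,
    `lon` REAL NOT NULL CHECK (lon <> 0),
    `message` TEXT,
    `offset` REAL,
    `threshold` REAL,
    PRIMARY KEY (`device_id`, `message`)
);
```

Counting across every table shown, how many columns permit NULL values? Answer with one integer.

calibrations: 5 nullable (model, mac, calibration_id, channel, severity — PK (threshold, serial, rssi) and explicit NOT NULL columns excluded).
readings: 4 nullable (reading_id, name, gain, rssi — PK (serial, model, threshold) and explicit NOT NULL columns excluded).
sensors: 4 nullable (sensor_id, gain, timestamp, status — PK (value) and explicit NOT NULL columns excluded).
firmware: 6 nullable (unit, gain, value, lat, firmware_id, model — PK (rssi, lon) and explicit NOT NULL columns excluded).
devices: 4 nullable (channel, interval, offset, threshold — PK (device_id, message) and explicit NOT NULL columns excluded).
Total: 5 + 4 + 4 + 6 + 4 = 23.

23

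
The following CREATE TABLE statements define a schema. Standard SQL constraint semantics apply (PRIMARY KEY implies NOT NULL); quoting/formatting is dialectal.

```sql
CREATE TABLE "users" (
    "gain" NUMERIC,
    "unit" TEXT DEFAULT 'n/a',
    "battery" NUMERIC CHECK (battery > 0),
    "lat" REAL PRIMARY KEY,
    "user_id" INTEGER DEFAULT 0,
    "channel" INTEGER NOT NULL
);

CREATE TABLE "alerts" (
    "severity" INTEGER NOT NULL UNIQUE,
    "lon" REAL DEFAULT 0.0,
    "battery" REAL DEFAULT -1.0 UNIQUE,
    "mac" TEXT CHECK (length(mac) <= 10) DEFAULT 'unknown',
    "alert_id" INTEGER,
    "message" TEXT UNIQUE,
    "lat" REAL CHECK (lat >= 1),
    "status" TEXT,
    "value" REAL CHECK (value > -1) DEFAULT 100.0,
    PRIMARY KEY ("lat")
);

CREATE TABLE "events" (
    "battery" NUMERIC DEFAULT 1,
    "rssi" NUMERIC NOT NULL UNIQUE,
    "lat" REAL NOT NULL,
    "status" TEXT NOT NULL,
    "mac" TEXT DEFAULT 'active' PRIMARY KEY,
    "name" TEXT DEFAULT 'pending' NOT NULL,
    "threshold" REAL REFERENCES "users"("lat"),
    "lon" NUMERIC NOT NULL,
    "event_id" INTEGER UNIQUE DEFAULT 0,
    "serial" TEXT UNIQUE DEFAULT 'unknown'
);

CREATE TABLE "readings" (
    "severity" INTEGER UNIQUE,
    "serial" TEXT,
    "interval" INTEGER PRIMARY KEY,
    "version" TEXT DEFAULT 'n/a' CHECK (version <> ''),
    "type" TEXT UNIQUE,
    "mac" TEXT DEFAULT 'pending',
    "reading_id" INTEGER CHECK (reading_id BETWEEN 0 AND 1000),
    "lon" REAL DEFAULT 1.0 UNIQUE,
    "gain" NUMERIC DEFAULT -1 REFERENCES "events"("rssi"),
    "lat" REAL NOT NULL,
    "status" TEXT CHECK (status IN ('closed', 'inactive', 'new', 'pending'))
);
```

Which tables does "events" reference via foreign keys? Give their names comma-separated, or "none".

users

- threshold REFERENCES users(lat).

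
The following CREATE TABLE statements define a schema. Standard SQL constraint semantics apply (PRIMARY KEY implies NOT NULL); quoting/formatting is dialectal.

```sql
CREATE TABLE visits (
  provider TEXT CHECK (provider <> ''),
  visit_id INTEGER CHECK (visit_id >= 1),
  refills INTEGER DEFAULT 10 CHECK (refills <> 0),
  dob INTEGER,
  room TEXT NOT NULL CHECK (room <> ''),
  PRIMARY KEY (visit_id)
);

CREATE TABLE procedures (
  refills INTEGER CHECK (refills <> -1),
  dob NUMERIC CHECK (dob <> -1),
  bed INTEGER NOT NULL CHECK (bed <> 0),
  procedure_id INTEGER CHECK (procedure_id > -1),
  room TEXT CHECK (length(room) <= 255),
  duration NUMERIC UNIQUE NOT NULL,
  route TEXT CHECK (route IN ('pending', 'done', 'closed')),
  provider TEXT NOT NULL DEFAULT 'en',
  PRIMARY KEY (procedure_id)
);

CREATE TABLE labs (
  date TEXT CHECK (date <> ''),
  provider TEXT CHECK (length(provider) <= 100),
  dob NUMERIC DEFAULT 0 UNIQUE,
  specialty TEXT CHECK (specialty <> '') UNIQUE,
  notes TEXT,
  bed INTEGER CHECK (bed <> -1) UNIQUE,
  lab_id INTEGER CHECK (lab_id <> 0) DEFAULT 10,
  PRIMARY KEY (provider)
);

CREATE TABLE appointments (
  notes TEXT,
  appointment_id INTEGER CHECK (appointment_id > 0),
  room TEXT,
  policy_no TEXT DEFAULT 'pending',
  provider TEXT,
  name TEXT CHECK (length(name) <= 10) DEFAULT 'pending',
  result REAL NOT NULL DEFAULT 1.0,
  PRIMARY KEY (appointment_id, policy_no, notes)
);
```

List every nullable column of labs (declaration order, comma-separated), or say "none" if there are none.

- date: CHECK does not forbid NULL (a CHECK constraint passes when its expression is NULL) → nullable.
- provider: part of the PRIMARY KEY, which implies NOT NULL → not nullable.
- dob: UNIQUE does not imply NOT NULL → nullable.
- specialty: CHECK does not forbid NULL (a CHECK constraint passes when its expression is NULL) → nullable.
- notes: no NOT NULL constraint applies → nullable.
- bed: CHECK does not forbid NULL (a CHECK constraint passes when its expression is NULL) → nullable.
- lab_id: CHECK does not forbid NULL (a CHECK constraint passes when its expression is NULL) → nullable.

date, dob, specialty, notes, bed, lab_id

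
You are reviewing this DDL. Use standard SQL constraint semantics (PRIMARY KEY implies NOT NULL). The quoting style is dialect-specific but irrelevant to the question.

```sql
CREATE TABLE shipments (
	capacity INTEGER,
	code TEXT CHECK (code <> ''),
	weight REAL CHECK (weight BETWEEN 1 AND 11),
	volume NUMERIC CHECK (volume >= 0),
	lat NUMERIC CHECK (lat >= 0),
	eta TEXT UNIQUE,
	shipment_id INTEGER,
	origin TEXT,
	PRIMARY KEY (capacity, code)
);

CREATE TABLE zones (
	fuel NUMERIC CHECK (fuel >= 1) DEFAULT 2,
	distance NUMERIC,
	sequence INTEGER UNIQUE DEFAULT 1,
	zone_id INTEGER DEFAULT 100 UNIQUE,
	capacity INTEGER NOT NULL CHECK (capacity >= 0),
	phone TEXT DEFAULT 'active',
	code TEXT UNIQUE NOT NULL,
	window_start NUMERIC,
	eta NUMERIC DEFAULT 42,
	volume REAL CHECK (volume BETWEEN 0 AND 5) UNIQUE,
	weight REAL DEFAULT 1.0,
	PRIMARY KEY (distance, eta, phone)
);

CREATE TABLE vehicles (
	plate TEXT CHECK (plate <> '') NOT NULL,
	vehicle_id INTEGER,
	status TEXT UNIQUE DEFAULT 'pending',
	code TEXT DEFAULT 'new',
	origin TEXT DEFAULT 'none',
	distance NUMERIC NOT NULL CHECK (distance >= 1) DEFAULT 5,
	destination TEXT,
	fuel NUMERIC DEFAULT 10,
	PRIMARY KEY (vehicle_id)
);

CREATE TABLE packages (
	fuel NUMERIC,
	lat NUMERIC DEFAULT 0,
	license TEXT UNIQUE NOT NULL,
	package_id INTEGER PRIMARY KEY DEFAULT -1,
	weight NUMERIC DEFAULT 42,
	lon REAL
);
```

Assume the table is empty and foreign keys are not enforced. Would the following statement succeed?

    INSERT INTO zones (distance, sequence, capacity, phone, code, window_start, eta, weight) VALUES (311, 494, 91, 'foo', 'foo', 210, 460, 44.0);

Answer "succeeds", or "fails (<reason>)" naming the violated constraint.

NOT NULL columns: capacity is supplied; code is supplied; distance is supplied; eta is supplied; phone is supplied.
CHECK constraints: 91 satisfies (capacity >= 0).
No constraint is violated.

succeeds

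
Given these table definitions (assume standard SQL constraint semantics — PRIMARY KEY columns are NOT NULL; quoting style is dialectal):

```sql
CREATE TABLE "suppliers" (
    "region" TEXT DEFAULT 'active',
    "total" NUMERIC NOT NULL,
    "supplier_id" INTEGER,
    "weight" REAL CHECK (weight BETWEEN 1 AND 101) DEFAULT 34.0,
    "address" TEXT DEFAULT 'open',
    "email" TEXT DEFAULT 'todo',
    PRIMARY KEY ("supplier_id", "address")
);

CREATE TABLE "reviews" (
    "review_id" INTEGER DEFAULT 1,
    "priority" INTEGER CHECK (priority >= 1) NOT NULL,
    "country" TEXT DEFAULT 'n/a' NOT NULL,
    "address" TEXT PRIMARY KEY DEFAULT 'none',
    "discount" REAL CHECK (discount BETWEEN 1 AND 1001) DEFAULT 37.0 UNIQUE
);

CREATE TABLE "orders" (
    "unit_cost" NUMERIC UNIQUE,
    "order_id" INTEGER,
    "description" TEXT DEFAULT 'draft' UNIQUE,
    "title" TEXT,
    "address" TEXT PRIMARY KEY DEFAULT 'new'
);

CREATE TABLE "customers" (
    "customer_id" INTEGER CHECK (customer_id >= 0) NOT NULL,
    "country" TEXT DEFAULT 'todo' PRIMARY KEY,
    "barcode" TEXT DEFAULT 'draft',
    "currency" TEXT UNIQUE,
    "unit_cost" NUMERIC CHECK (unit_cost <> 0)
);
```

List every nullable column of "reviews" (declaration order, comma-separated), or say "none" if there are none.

review_id, discount

- review_id: DEFAULT only fills an omitted column; an explicit NULL is still allowed → nullable.
- priority: declared NOT NULL → not nullable.
- country: declared NOT NULL → not nullable.
- address: part of the PRIMARY KEY, which implies NOT NULL → not nullable.
- discount: CHECK does not forbid NULL (a CHECK constraint passes when its expression is NULL) → nullable.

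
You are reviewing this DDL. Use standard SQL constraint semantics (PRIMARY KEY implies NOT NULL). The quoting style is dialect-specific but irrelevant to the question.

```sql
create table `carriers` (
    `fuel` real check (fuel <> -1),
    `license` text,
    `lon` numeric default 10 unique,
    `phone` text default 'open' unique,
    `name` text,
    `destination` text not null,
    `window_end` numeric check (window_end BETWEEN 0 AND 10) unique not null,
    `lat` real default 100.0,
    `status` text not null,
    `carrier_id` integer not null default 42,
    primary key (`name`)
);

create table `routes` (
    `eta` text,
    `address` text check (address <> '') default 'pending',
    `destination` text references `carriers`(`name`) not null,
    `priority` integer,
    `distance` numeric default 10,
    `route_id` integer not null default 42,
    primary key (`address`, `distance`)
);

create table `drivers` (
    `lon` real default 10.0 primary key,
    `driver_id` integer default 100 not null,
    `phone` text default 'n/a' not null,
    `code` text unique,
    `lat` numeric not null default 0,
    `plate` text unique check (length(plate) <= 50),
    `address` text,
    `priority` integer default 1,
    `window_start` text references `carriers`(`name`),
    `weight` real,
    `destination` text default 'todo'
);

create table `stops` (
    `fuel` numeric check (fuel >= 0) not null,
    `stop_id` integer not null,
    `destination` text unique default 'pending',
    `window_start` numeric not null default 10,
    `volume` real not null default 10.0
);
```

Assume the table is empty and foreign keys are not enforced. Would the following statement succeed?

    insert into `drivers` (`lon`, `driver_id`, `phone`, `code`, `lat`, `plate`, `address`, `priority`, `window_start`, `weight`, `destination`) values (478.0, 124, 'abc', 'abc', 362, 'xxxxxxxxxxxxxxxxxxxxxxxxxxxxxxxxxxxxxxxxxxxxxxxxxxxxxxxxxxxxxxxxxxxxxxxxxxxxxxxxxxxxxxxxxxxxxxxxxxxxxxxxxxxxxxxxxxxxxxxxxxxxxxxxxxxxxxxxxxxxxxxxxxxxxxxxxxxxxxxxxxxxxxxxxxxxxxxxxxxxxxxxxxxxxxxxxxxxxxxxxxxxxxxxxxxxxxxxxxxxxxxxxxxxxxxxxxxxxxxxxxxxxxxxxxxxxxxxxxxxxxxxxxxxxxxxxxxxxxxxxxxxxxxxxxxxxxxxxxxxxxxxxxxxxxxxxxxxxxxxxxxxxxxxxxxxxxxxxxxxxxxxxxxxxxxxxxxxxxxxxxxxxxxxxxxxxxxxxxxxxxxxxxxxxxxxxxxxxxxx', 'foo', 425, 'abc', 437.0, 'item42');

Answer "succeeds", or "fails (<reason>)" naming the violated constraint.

The value 'xxxxxxxxxxxxxxxxxxxxxxxxxxxxxxxxxxxxxxxxxxxxxxxxxxxxxxxxxxxxxxxxxxxxxxxxxxxxxxxxxxxxxxxxxxxxxxxxxxxxxxxxxxxxxxxxxxxxxxxxxxxxxxxxxxxxxxxxxxxxxxxxxxxxxxxxxxxxxxxxxxxxxxxxxxxxxxxxxxxxxxxxxxxxxxxxxxxxxxxxxxxxxxxxxxxxxxxxxxxxxxxxxxxxxxxxxxxxxxxxxxxxxxxxxxxxxxxxxxxxxxxxxxxxxxxxxxxxxxxxxxxxxxxxxxxxxxxxxxxxxxxxxxxxxxxxxxxxxxxxxxxxxxxxxxxxxxxxxxxxxxxxxxxxxxxxxxxxxxxxxxxxxxxxxxxxxxxxxxxxxxxxxxxxxxxxxxxxxxxx' for plate violates CHECK (length(plate) <= 50).

fails (CHECK on plate)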